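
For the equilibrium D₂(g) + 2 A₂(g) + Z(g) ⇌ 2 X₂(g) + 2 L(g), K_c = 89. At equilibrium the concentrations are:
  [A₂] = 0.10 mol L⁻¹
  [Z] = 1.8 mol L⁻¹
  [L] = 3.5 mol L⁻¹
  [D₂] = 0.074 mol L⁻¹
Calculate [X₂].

[X₂] = 0.098 mol L⁻¹

At equilibrium, K_c = [X₂]²·[L]² / ([D₂]·[A₂]²·[Z]) = 89.
([X₂])²·(3.5)² / ((0.074)·(0.10)²·(1.8)) = 89
[X₂]² = 0.00968 ⇒ [X₂] = 0.098 mol L⁻¹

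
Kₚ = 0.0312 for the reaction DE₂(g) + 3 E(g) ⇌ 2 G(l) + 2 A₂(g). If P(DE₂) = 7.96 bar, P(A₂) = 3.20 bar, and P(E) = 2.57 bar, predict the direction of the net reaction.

(G is a pure liquid — omitted from Qₚ.)
Qₚ = P(A₂)² / (P(DE₂)·P(E)³) = (3.20)² / ((7.96)·(2.57)³) = 0.0758
Qₚ = 0.0758 > Kₚ = 0.0312, so the reverse reaction proceeds.

reverse (toward reactants)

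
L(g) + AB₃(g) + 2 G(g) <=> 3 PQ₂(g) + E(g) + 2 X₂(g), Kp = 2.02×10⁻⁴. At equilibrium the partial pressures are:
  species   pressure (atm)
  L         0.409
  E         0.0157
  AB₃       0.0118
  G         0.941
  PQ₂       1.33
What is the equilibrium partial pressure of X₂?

At equilibrium, Kp = P(PQ₂)³·P(E)·P(X₂)² / (P(L)·P(AB₃)·P(G)²) = 2.02×10⁻⁴.
(1.33)³·(0.0157)·(P(X₂))² / ((0.409)·(0.0118)·(0.941)²) = 2.02×10⁻⁴
P(X₂)² = 2.34×10⁻⁵ ⇒ P(X₂) = 0.00483 atm

P(X₂) = 0.00483 atm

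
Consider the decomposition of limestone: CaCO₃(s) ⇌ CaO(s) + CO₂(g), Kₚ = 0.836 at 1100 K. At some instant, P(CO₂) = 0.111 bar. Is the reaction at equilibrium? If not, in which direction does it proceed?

(CaCO₃, CaO are pure solids — omitted from Qₚ.)
Qₚ = P(CO₂) = 0.111
Qₚ = 0.111 < Kₚ = 0.836, so the forward reaction proceeds.

forward (toward products)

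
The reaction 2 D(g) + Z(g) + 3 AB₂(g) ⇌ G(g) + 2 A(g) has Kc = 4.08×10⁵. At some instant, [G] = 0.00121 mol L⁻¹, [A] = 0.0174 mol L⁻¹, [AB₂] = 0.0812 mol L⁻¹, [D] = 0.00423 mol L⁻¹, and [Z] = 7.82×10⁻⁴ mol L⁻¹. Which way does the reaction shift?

to the right

Qc = [G]·[A]² / ([D]²·[Z]·[AB₂]³) = (0.00121)·(0.0174)² / ((0.00423)²·(7.82×10⁻⁴)·(0.0812)³) = 48900
Qc = 48900 < Kc = 4.08×10⁵, so the forward reaction proceeds.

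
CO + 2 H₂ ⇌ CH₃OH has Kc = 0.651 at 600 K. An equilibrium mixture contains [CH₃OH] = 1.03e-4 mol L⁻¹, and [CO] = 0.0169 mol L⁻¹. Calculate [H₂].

[H₂] = 0.0968 mol L⁻¹

At equilibrium, Kc = [CH₃OH] / ([CO]·[H₂]²) = 0.651.
(1.03e-4) / ((0.0169)·([H₂])²) = 0.651
[H₂]² = 0.00936 ⇒ [H₂] = 0.0968 mol L⁻¹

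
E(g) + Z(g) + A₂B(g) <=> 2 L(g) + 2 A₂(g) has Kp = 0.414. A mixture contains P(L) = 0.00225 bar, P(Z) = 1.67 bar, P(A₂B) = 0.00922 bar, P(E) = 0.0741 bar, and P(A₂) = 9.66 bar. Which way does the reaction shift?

neither direction; the system is at equilibrium

Qp = P(L)²·P(A₂)² / (P(E)·P(Z)·P(A₂B)) = (0.00225)²·(9.66)² / ((0.0741)·(1.67)·(0.00922)) = 0.414
Qp = 0.414 = Kp, so the system is already at equilibrium.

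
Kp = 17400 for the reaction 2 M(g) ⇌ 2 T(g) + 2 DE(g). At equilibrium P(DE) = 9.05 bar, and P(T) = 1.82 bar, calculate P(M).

At equilibrium, Kp = P(T)²·P(DE)² / P(M)² = 17400.
(1.82)²·(9.05)² / (P(M))² = 17400
P(M)² = 0.0156 ⇒ P(M) = 0.125 bar

P(M) = 0.125 bar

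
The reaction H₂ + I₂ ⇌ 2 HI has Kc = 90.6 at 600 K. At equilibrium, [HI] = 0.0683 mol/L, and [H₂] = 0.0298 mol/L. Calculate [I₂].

At equilibrium, Kc = [HI]² / ([H₂]·[I₂]) = 90.6.
(0.0683)² / ((0.0298)·([I₂])) = 90.6
[I₂] = 0.00173 mol/L

[I₂] = 0.00173 mol/L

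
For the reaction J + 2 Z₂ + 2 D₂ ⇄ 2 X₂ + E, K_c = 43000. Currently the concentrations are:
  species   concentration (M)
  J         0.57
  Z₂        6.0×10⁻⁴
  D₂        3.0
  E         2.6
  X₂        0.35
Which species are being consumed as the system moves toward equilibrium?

X₂, E (products)

Q_c = [X₂]²·[E] / ([J]·[Z₂]²·[D₂]²) = (0.35)²·(2.6) / ((0.57)·(6.0×10⁻⁴)²·(3.0)²) = 1.7×10⁵
Q_c = 1.7×10⁵ > K_c = 43000: net reverse reaction.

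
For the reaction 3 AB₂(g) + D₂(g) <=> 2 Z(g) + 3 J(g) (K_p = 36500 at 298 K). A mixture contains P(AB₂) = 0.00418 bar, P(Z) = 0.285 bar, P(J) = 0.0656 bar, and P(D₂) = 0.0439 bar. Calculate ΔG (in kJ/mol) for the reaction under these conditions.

ΔG = -4.04 kJ/mol

Q_p = P(Z)²·P(J)³ / (P(AB₂)³·P(D₂)) = (0.285)²·(0.0656)³ / ((0.00418)³·(0.0439)) = 7150
ΔG = RT ln(Q_p/K_p) = (8.314 J mol⁻¹ K⁻¹)(298 K) × ln(7150/36500)
   = (2.478 kJ/mol)(-1.630) = -4.04 kJ/mol
ΔG < 0, so the forward reaction is spontaneous (proceeds forward).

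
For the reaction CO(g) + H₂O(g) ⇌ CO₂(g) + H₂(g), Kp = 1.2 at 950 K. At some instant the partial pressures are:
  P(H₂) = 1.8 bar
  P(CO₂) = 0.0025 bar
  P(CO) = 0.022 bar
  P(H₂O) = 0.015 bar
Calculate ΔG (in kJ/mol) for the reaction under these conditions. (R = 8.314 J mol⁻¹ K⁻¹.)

Qp = P(CO₂)·P(H₂) / (P(CO)·P(H₂O)) = (0.0025)·(1.8) / ((0.022)·(0.015)) = 13.6
ΔG = RT ln(Qp/Kp) = (8.314 J mol⁻¹ K⁻¹)(950 K) × ln(13.6/1.2)
   = (7.898 kJ/mol)(2.428) = 19.2 kJ/mol
ΔG > 0, so the forward reaction is non-spontaneous (proceeds in reverse).

ΔG = 19.2 kJ/mol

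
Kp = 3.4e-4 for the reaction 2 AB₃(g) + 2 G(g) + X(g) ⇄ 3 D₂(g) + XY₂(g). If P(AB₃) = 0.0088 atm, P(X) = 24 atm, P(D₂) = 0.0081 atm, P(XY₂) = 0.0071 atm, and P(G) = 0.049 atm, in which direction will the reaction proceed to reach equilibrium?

Qp = P(D₂)³·P(XY₂) / (P(AB₃)²·P(G)²·P(X)) = (0.0081)³·(0.0071) / ((0.0088)²·(0.049)²·(24)) = 8.5e-4
Qp = 8.5e-4 > Kp = 3.4e-4, so the reverse reaction proceeds.

in the reverse direction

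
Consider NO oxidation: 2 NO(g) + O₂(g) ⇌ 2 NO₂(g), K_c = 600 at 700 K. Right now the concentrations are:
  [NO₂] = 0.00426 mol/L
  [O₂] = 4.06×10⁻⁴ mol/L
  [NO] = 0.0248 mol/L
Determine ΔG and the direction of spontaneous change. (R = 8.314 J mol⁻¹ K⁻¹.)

Q_c = [NO₂]² / ([NO]²·[O₂]) = (0.00426)² / ((0.0248)²·(4.06×10⁻⁴)) = 72.7
ΔG = RT ln(Q_c/K_c) = (8.314 J mol⁻¹ K⁻¹)(700 K) × ln(72.7/600)
   = (5.820 kJ/mol)(-2.111) = -12.3 kJ/mol
ΔG < 0, so the forward reaction is spontaneous (proceeds forward).

ΔG = -12.3 kJ/mol; the forward reaction is spontaneous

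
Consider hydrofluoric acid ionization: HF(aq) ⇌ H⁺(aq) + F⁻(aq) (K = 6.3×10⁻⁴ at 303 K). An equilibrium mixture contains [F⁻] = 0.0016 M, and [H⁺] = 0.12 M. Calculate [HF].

At equilibrium, K = [H⁺]·[F⁻] / [HF] = 6.3×10⁻⁴.
(0.12)·(0.0016) / ([HF]) = 6.3×10⁻⁴
[HF] = 0.305 = 0.30 M

[HF] = 0.30 M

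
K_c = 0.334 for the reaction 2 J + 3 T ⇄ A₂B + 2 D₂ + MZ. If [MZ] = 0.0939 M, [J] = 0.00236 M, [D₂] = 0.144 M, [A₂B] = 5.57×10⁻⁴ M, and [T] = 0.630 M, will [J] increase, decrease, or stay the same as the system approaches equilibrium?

increase

Q_c = [A₂B]·[D₂]²·[MZ] / ([J]²·[T]³) = (5.57×10⁻⁴)·(0.144)²·(0.0939) / ((0.00236)²·(0.630)³) = 0.779
Q_c = 0.779 > K_c = 0.334: net reverse reaction.
J is a reactant, so it increases.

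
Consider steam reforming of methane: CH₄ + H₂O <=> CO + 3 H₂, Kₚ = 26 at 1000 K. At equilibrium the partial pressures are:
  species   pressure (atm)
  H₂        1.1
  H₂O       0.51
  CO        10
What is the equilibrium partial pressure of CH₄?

At equilibrium, Kₚ = P(CO)·P(H₂)³ / (P(CH₄)·P(H₂O)) = 26.
(10)·(1.1)³ / ((P(CH₄))·(0.51)) = 26
P(CH₄) = 1.00 = 1.0 atm

P(CH₄) = 1.0 atm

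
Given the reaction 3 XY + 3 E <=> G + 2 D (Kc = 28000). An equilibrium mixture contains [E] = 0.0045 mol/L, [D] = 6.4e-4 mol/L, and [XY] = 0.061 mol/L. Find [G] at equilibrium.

At equilibrium, Kc = [G]·[D]² / ([XY]³·[E]³) = 28000.
([G])·(6.4e-4)² / ((0.061)³·(0.0045)³) = 28000
[G] = 1.41 = 1.4 mol/L

[G] = 1.4 mol/L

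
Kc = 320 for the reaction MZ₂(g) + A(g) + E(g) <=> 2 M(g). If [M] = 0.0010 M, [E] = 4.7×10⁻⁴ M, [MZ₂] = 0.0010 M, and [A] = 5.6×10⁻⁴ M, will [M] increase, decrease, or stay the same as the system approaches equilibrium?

Qc = [M]² / ([MZ₂]·[A]·[E]) = (0.0010)² / ((0.0010)·(5.6×10⁻⁴)·(4.7×10⁻⁴)) = 3800
Qc = 3800 > Kc = 320: net reverse reaction.
M is a product, so it decreases.

decrease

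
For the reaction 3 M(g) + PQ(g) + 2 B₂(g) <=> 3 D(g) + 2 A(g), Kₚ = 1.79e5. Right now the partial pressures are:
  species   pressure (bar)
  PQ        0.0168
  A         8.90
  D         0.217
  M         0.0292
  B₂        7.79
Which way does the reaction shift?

Qₚ = P(D)³·P(A)² / (P(M)³·P(PQ)·P(B₂)²) = (0.217)³·(8.90)² / ((0.0292)³·(0.0168)·(7.79)²) = 31900
Qₚ = 31900 < Kₚ = 1.79e5, so the forward reaction proceeds.

forward (toward products)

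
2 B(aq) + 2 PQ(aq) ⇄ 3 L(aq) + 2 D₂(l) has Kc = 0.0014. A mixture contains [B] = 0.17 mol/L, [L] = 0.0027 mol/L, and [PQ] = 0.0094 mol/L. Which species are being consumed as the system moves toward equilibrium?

(D₂ is a pure liquid — omitted from Qc.)
Qc = [L]³ / ([B]²·[PQ]²) = (0.0027)³ / ((0.17)²·(0.0094)²) = 0.0077
Qc = 0.0077 > Kc = 0.0014: net reverse reaction.

L, D₂ (products)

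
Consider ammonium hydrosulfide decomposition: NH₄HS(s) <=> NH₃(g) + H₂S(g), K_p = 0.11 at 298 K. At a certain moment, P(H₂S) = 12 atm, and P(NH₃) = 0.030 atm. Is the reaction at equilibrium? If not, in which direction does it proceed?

toward reactants

(NH₄HS is a pure solid — omitted from Q_p.)
Q_p = P(NH₃)·P(H₂S) = (0.030)·(12) = 0.36
Q_p = 0.36 > K_p = 0.11, so the reverse reaction proceeds.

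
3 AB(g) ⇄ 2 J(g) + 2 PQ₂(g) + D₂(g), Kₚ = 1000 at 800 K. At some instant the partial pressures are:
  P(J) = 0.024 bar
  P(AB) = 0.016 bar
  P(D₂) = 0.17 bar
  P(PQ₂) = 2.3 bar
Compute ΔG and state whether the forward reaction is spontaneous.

Qₚ = P(J)²·P(PQ₂)²·P(D₂) / P(AB)³ = (0.024)²·(2.3)²·(0.17) / (0.016)³ = 126
ΔG = RT ln(Qₚ/Kₚ) = (8.314 J mol⁻¹ K⁻¹)(800 K) × ln(126/1000)
   = (6.651 kJ/mol)(-2.071) = -13.8 kJ/mol
ΔG < 0, so the forward reaction is spontaneous (proceeds forward).

ΔG = -13.8 kJ/mol; the forward reaction is spontaneous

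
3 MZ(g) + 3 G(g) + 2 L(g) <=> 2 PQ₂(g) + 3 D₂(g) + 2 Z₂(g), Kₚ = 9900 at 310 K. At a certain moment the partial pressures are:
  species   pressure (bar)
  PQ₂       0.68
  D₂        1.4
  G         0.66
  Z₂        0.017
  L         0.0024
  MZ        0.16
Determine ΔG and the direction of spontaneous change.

ΔG = 4.38 kJ/mol; the forward reaction is non-spontaneous

Qₚ = P(PQ₂)²·P(D₂)³·P(Z₂)² / (P(MZ)³·P(G)³·P(L)²) = (0.68)²·(1.4)³·(0.017)² / ((0.16)³·(0.66)³·(0.0024)²) = 54100
ΔG = RT ln(Qₚ/Kₚ) = (8.314 J mol⁻¹ K⁻¹)(310 K) × ln(54100/9900)
   = (2.577 kJ/mol)(1.698) = 4.38 kJ/mol
ΔG > 0, so the forward reaction is non-spontaneous (proceeds in reverse).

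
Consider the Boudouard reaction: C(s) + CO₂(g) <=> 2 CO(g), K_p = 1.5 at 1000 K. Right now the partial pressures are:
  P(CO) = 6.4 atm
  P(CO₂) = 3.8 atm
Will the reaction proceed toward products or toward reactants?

to the left

(C is a pure solid — omitted from Q_p.)
Q_p = P(CO)² / P(CO₂) = (6.4)² / (3.8) = 11
Q_p = 11 > K_p = 1.5, so the reverse reaction proceeds.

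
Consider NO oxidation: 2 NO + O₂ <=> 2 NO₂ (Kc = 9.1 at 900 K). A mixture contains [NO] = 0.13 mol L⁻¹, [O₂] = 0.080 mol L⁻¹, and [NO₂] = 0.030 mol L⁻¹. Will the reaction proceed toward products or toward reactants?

toward products

Qc = [NO₂]² / ([NO]²·[O₂]) = (0.030)² / ((0.13)²·(0.080)) = 0.67
Qc = 0.67 < Kc = 9.1, so the forward reaction proceeds.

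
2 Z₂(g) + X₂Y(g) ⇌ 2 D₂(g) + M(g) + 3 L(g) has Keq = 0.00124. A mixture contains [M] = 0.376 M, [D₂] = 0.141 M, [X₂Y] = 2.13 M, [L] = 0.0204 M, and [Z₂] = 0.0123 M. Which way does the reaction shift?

Q = [D₂]²·[M]·[L]³ / ([Z₂]²·[X₂Y]) = (0.141)²·(0.376)·(0.0204)³ / ((0.0123)²·(2.13)) = 1.97×10⁻⁴
Q = 1.97×10⁻⁴ < Keq = 0.00124, so the forward reaction proceeds.

forward (toward products)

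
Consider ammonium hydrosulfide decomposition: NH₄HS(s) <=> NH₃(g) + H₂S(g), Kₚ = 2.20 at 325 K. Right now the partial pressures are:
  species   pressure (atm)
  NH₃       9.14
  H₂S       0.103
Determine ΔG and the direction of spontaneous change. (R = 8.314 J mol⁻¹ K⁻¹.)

(NH₄HS is a pure solid — omitted from Qₚ.)
Qₚ = P(NH₃)·P(H₂S) = (9.14)·(0.103) = 0.941
ΔG = RT ln(Qₚ/Kₚ) = (8.314 J mol⁻¹ K⁻¹)(325 K) × ln(0.941/2.20)
   = (2.702 kJ/mol)(-0.8493) = -2.29 kJ/mol
ΔG < 0, so the forward reaction is spontaneous (proceeds forward).

ΔG = -2.29 kJ/mol; the forward reaction is spontaneous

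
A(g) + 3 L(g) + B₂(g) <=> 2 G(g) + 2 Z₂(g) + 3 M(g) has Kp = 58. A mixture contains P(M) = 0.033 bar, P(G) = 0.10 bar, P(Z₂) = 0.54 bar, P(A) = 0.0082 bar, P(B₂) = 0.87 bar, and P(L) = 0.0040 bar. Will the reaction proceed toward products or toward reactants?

toward reactants

Qp = P(G)²·P(Z₂)²·P(M)³ / (P(A)·P(L)³·P(B₂)) = (0.10)²·(0.54)²·(0.033)³ / ((0.0082)·(0.0040)³·(0.87)) = 230
Qp = 230 > Kp = 58, so the reverse reaction proceeds.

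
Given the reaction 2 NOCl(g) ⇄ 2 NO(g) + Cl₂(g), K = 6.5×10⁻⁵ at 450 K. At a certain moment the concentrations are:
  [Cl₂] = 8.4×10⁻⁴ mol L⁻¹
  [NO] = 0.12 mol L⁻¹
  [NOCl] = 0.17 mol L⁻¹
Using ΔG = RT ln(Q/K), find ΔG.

ΔG = 6.97 kJ/mol

Q = [NO]²·[Cl₂] / [NOCl]² = (0.12)²·(8.4×10⁻⁴) / (0.17)² = 4.19×10⁻⁴
ΔG = RT ln(Q/K) = (8.314 J mol⁻¹ K⁻¹)(450 K) × ln(4.19×10⁻⁴/6.5×10⁻⁵)
   = (3.741 kJ/mol)(1.863) = 6.97 kJ/mol
ΔG > 0, so the forward reaction is non-spontaneous (proceeds in reverse).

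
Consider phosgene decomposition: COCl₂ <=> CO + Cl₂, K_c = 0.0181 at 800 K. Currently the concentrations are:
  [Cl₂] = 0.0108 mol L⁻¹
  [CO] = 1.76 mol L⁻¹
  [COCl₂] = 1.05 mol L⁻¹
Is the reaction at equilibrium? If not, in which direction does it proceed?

no net change (already at equilibrium)

Q_c = [CO]·[Cl₂] / [COCl₂] = (1.76)·(0.0108) / (1.05) = 0.0181
Q_c = 0.0181 = K_c, so the system is already at equilibrium.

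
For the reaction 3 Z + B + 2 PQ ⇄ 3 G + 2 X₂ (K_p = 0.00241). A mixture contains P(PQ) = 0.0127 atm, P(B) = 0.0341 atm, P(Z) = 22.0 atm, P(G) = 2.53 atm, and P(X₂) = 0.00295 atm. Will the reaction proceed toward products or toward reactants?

at equilibrium

Q_p = P(G)³·P(X₂)² / (P(Z)³·P(B)·P(PQ)²) = (2.53)³·(0.00295)² / ((22.0)³·(0.0341)·(0.0127)²) = 0.00241
Q_p = 0.00241 = K_p, so the system is already at equilibrium.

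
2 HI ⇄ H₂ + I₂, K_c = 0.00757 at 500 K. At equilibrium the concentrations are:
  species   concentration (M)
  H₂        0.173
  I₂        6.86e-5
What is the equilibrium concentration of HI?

At equilibrium, K_c = [H₂]·[I₂] / [HI]² = 0.00757.
(0.173)·(6.86e-5) / ([HI])² = 0.00757
[HI]² = 0.00157 ⇒ [HI] = 0.0396 M

[HI] = 0.0396 M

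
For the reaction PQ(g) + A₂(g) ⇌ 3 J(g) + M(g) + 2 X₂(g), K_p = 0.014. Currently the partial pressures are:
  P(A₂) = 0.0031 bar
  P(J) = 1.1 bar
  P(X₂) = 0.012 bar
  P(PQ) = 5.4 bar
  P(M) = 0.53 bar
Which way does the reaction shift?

Q_p = P(J)³·P(M)·P(X₂)² / (P(PQ)·P(A₂)) = (1.1)³·(0.53)·(0.012)² / ((5.4)·(0.0031)) = 0.0061
Q_p = 0.0061 < K_p = 0.014, so the forward reaction proceeds.

to the right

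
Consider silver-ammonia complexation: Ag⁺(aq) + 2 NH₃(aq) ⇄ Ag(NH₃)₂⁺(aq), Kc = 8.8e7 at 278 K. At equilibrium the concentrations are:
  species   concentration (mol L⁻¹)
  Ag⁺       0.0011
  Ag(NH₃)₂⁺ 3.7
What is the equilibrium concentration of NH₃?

At equilibrium, Kc = [Ag(NH₃)₂⁺] / ([Ag⁺]·[NH₃]²) = 8.8e7.
(3.7) / ((0.0011)·([NH₃])²) = 8.8e7
[NH₃]² = 3.82e-5 ⇒ [NH₃] = 0.0062 mol L⁻¹

[NH₃] = 0.0062 mol L⁻¹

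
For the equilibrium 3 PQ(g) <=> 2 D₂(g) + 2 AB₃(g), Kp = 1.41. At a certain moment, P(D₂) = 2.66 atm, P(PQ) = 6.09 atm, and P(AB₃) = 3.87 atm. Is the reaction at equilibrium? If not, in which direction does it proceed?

forward (toward products)

Qp = P(D₂)²·P(AB₃)² / P(PQ)³ = (2.66)²·(3.87)² / (6.09)³ = 0.469
Qp = 0.469 < Kp = 1.41, so the forward reaction proceeds.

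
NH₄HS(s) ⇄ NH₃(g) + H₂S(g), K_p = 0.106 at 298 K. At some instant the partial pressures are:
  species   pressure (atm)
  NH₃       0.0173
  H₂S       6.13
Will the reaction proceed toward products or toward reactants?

no net change (already at equilibrium)

(NH₄HS is a pure solid — omitted from Q_p.)
Q_p = P(NH₃)·P(H₂S) = (0.0173)·(6.13) = 0.106
Q_p = 0.106 = K_p, so the system is already at equilibrium.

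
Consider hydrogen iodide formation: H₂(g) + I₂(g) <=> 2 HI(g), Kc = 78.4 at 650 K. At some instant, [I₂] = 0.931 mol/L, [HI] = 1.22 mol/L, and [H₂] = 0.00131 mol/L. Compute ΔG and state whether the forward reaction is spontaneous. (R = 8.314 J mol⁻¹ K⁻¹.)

Qc = [HI]² / ([H₂]·[I₂]) = (1.22)² / ((0.00131)·(0.931)) = 1220
ΔG = RT ln(Qc/Kc) = (8.314 J mol⁻¹ K⁻¹)(650 K) × ln(1220/78.4)
   = (5.404 kJ/mol)(2.745) = 14.8 kJ/mol
ΔG > 0, so the forward reaction is non-spontaneous (proceeds in reverse).

ΔG = 14.8 kJ/mol; the forward reaction is non-spontaneous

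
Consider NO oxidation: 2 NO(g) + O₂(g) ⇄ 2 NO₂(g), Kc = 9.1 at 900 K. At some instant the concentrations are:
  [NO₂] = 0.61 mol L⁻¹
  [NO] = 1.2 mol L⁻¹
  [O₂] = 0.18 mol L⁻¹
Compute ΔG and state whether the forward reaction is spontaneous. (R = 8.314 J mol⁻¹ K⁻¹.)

Qc = [NO₂]² / ([NO]²·[O₂]) = (0.61)² / ((1.2)²·(0.18)) = 1.44
ΔG = RT ln(Qc/Kc) = (8.314 J mol⁻¹ K⁻¹)(900 K) × ln(1.44/9.1)
   = (7.483 kJ/mol)(-1.844) = -13.8 kJ/mol
ΔG < 0, so the forward reaction is spontaneous (proceeds forward).

ΔG = -13.8 kJ/mol; the forward reaction is spontaneous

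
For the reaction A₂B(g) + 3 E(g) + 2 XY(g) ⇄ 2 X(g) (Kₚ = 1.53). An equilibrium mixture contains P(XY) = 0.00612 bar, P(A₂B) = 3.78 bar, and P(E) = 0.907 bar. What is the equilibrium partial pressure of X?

At equilibrium, Kₚ = P(X)² / (P(A₂B)·P(E)³·P(XY)²) = 1.53.
(P(X))² / ((3.78)·(0.907)³·(0.00612)²) = 1.53
P(X)² = 1.62×10⁻⁴ ⇒ P(X) = 0.0127 bar

P(X) = 0.0127 bar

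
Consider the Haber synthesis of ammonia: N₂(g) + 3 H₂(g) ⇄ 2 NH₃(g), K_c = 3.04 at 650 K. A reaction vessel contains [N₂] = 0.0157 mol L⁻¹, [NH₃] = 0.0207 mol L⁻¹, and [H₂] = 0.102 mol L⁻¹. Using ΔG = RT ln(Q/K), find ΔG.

ΔG = 11.5 kJ/mol

Q_c = [NH₃]² / ([N₂]·[H₂]³) = (0.0207)² / ((0.0157)·(0.102)³) = 25.7
ΔG = RT ln(Q_c/K_c) = (8.314 J mol⁻¹ K⁻¹)(650 K) × ln(25.7/3.04)
   = (5.404 kJ/mol)(2.135) = 11.5 kJ/mol
ΔG > 0, so the forward reaction is non-spontaneous (proceeds in reverse).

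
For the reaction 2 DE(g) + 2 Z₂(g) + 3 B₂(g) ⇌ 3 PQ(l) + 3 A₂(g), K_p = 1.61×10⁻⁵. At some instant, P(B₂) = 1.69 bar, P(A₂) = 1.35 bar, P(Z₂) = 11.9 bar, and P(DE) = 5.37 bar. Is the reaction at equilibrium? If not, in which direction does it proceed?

toward reactants

(PQ is a pure liquid — omitted from Q_p.)
Q_p = P(A₂)³ / (P(DE)²·P(Z₂)²·P(B₂)³) = (1.35)³ / ((5.37)²·(11.9)²·(1.69)³) = 1.25×10⁻⁴
Q_p = 1.25×10⁻⁴ > K_p = 1.61×10⁻⁵, so the reverse reaction proceeds.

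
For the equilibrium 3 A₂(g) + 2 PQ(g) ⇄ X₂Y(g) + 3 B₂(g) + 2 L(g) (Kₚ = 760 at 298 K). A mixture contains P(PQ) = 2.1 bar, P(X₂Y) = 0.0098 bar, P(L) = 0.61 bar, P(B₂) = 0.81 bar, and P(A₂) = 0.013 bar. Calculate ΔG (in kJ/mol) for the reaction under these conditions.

Qₚ = P(X₂Y)·P(B₂)³·P(L)² / (P(A₂)³·P(PQ)²) = (0.0098)·(0.81)³·(0.61)² / ((0.013)³·(2.1)²) = 200
ΔG = RT ln(Qₚ/Kₚ) = (8.314 J mol⁻¹ K⁻¹)(298 K) × ln(200/760)
   = (2.478 kJ/mol)(-1.335) = -3.31 kJ/mol
ΔG < 0, so the forward reaction is spontaneous (proceeds forward).

ΔG = -3.31 kJ/mol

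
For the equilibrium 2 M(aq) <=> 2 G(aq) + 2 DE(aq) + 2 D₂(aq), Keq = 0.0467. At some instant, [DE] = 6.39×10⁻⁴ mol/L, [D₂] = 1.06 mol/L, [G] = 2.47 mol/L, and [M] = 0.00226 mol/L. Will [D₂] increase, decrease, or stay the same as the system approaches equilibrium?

decrease

Q = [G]²·[DE]²·[D₂]² / [M]² = (2.47)²·(6.39×10⁻⁴)²·(1.06)² / (0.00226)² = 0.548
Q = 0.548 > Keq = 0.0467: net reverse reaction.
D₂ is a product, so it decreases.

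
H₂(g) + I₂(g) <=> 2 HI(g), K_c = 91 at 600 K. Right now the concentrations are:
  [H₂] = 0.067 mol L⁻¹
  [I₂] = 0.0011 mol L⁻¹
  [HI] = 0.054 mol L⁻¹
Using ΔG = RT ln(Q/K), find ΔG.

Q_c = [HI]² / ([H₂]·[I₂]) = (0.054)² / ((0.067)·(0.0011)) = 39.6
ΔG = RT ln(Q_c/K_c) = (8.314 J mol⁻¹ K⁻¹)(600 K) × ln(39.6/91)
   = (4.988 kJ/mol)(-0.8320) = -4.15 kJ/mol
ΔG < 0, so the forward reaction is spontaneous (proceeds forward).

ΔG = -4.15 kJ/mol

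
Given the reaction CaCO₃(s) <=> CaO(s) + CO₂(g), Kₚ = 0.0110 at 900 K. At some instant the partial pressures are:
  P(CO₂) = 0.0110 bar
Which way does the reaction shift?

no net change (already at equilibrium)

(CaCO₃, CaO are pure solids — omitted from Qₚ.)
Qₚ = P(CO₂) = 0.0110
Qₚ = 0.0110 = Kₚ, so the system is already at equilibrium.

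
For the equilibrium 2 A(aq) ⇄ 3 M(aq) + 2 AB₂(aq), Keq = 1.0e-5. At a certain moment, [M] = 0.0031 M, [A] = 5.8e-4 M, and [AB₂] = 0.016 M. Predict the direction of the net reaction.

Q = [M]³·[AB₂]² / [A]² = (0.0031)³·(0.016)² / (5.8e-4)² = 2.3e-5
Q = 2.3e-5 > Keq = 1.0e-5, so the reverse reaction proceeds.

toward reactants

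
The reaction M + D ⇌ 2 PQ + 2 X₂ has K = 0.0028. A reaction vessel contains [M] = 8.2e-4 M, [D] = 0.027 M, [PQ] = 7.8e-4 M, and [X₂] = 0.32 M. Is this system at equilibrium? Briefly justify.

Q = [PQ]²·[X₂]² / ([M]·[D]) = (7.8e-4)²·(0.32)² / ((8.2e-4)·(0.027)) = 0.0028
Q = 0.0028 = K; the system is at equilibrium.

yes, at equilibrium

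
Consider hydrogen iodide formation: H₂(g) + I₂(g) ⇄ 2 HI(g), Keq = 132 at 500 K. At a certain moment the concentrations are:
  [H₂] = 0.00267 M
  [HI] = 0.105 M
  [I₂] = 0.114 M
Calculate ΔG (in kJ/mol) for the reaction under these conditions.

Q = [HI]² / ([H₂]·[I₂]) = (0.105)² / ((0.00267)·(0.114)) = 36.2
ΔG = RT ln(Q/Keq) = (8.314 J mol⁻¹ K⁻¹)(500 K) × ln(36.2/132)
   = (4.157 kJ/mol)(-1.294) = -5.38 kJ/mol
ΔG < 0, so the forward reaction is spontaneous (proceeds forward).

ΔG = -5.38 kJ/mol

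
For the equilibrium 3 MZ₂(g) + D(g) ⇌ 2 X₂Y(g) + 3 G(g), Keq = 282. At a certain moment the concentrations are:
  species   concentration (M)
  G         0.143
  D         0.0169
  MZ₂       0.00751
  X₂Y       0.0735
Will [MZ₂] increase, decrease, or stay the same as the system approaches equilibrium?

Q = [X₂Y]²·[G]³ / ([MZ₂]³·[D]) = (0.0735)²·(0.143)³ / ((0.00751)³·(0.0169)) = 2210
Q = 2210 > Keq = 282: net reverse reaction.
MZ₂ is a reactant, so it increases.

increase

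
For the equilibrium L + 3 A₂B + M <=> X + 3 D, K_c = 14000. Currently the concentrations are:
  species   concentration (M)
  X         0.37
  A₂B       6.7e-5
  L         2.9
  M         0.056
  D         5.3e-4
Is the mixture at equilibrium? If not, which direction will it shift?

Q_c = [X]·[D]³ / ([L]·[A₂B]³·[M]) = (0.37)·(5.3e-4)³ / ((2.9)·(6.7e-5)³·(0.056)) = 1100
Q_c = 1100 < K_c = 14000: net forward reaction.

no; Q < K, reaction proceeds forward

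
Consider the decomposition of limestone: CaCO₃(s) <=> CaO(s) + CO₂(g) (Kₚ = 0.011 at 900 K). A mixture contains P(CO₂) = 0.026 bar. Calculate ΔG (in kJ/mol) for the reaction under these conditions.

(CaCO₃, CaO are pure solids — omitted from Qₚ.)
Qₚ = P(CO₂) = 0.0260
ΔG = RT ln(Qₚ/Kₚ) = (8.314 J mol⁻¹ K⁻¹)(900 K) × ln(0.0260/0.011)
   = (7.483 kJ/mol)(0.8602) = 6.44 kJ/mol
ΔG > 0, so the forward reaction is non-spontaneous (proceeds in reverse).

ΔG = 6.44 kJ/mol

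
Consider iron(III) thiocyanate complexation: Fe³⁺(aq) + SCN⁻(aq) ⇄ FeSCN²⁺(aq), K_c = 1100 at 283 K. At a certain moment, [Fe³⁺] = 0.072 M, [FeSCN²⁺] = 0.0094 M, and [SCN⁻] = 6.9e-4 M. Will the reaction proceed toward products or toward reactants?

in the forward direction

Q_c = [FeSCN²⁺] / ([Fe³⁺]·[SCN⁻]) = (0.0094) / ((0.072)·(6.9e-4)) = 190
Q_c = 190 < K_c = 1100, so the forward reaction proceeds.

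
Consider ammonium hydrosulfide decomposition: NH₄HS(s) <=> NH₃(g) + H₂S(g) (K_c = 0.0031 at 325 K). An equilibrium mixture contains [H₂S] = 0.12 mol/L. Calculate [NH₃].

(NH₄HS is a pure solid — omitted from K_c.)
At equilibrium, K_c = [NH₃]·[H₂S] = 0.0031.
([NH₃])·(0.12) = 0.0031
[NH₃] = 0.0258 = 0.026 mol/L

[NH₃] = 0.026 mol/L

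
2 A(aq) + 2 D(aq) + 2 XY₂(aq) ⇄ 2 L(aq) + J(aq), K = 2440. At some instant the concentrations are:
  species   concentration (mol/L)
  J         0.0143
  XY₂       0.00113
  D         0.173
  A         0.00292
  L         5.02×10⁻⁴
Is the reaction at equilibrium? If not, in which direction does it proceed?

Q = [L]²·[J] / ([A]²·[D]²·[XY₂]²) = (5.02×10⁻⁴)²·(0.0143) / ((0.00292)²·(0.173)²·(0.00113)²) = 11100
Q = 11100 > K = 2440, so the reverse reaction proceeds.

reverse (toward reactants)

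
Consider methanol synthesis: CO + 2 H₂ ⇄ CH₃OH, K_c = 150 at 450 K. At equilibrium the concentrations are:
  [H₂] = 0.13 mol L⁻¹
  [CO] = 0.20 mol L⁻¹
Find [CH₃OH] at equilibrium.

[CH₃OH] = 0.51 mol L⁻¹

At equilibrium, K_c = [CH₃OH] / ([CO]·[H₂]²) = 150.
([CH₃OH]) / ((0.20)·(0.13)²) = 150
[CH₃OH] = 0.507 = 0.51 mol L⁻¹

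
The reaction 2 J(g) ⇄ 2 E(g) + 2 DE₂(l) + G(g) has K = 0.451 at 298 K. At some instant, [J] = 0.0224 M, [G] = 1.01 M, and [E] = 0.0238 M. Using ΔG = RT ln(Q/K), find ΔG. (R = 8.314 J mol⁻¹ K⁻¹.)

ΔG = 2.30 kJ/mol

(DE₂ is a pure liquid — omitted from Q.)
Q = [E]²·[G] / [J]² = (0.0238)²·(1.01) / (0.0224)² = 1.14
ΔG = RT ln(Q/K) = (8.314 J mol⁻¹ K⁻¹)(298 K) × ln(1.14/0.451)
   = (2.478 kJ/mol)(0.9273) = 2.30 kJ/mol
ΔG > 0, so the forward reaction is non-spontaneous (proceeds in reverse).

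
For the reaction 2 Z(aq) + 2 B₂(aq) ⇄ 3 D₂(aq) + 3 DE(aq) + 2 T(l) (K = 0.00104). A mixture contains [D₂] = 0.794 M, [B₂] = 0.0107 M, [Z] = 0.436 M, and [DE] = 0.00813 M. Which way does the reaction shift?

(T is a pure liquid — omitted from Q.)
Q = [D₂]³·[DE]³ / ([Z]²·[B₂]²) = (0.794)³·(0.00813)³ / ((0.436)²·(0.0107)²) = 0.0124
Q = 0.0124 > K = 0.00104, so the reverse reaction proceeds.

reverse (toward reactants)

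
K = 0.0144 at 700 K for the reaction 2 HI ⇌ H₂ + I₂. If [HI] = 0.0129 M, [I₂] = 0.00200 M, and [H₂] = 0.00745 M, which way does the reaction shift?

Q = [H₂]·[I₂] / [HI]² = (0.00745)·(0.00200) / (0.0129)² = 0.0895
Q = 0.0895 > K = 0.0144, so the reverse reaction proceeds.

to the left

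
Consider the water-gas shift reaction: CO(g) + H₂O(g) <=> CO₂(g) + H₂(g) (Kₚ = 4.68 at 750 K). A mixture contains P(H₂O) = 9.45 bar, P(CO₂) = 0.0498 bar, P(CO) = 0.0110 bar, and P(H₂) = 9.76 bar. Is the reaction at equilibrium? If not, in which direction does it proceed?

Qₚ = P(CO₂)·P(H₂) / (P(CO)·P(H₂O)) = (0.0498)·(9.76) / ((0.0110)·(9.45)) = 4.68
Qₚ = 4.68 = Kₚ, so the system is already at equilibrium.

at equilibrium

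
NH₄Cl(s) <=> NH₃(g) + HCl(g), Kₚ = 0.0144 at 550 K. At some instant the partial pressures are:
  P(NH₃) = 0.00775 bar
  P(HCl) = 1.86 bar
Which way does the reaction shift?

at equilibrium

(NH₄Cl is a pure solid — omitted from Qₚ.)
Qₚ = P(NH₃)·P(HCl) = (0.00775)·(1.86) = 0.0144
Qₚ = 0.0144 = Kₚ, so the system is already at equilibrium.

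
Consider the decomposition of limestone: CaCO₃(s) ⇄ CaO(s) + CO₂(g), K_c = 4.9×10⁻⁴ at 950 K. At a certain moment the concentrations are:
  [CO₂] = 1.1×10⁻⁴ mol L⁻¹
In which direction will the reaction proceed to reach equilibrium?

(CaCO₃, CaO are pure solids — omitted from Q_c.)
Q_c = [CO₂] = 1.1×10⁻⁴
Q_c = 1.1×10⁻⁴ < K_c = 4.9×10⁻⁴, so the forward reaction proceeds.

to the right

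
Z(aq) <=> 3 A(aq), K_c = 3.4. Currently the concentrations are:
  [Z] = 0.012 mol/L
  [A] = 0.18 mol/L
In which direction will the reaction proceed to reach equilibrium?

to the right

Q_c = [A]³ / [Z] = (0.18)³ / (0.012) = 0.49
Q_c = 0.49 < K_c = 3.4, so the forward reaction proceeds.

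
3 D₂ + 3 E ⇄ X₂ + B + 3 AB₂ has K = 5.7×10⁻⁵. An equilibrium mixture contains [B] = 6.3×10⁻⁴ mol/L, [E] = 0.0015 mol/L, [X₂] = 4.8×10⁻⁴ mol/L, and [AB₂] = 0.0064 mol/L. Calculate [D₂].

[D₂] = 0.74 mol/L

At equilibrium, K = [X₂]·[B]·[AB₂]³ / ([D₂]³·[E]³) = 5.7×10⁻⁵.
(4.8×10⁻⁴)·(6.3×10⁻⁴)·(0.0064)³ / (([D₂])³·(0.0015)³) = 5.7×10⁻⁵
[D₂]³ = 0.412 ⇒ [D₂] = 0.74 mol/L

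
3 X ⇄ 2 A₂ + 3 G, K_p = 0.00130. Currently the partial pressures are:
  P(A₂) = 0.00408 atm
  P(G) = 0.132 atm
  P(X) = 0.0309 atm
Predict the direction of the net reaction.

Q_p = P(A₂)²·P(G)³ / P(X)³ = (0.00408)²·(0.132)³ / (0.0309)³ = 0.00130
Q_p = 0.00130 = K_p, so the system is already at equilibrium.

at equilibrium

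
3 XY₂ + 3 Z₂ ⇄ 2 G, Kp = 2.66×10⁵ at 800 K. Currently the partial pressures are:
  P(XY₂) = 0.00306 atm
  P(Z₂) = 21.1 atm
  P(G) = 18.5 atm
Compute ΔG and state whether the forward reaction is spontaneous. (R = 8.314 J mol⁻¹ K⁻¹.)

ΔG = 10.4 kJ/mol; the forward reaction is non-spontaneous

Qp = P(G)² / (P(XY₂)³·P(Z₂)³) = (18.5)² / ((0.00306)³·(21.1)³) = 1.27×10⁶
ΔG = RT ln(Qp/Kp) = (8.314 J mol⁻¹ K⁻¹)(800 K) × ln(1.27×10⁶/2.66×10⁵)
   = (6.651 kJ/mol)(1.563) = 10.4 kJ/mol
ΔG > 0, so the forward reaction is non-spontaneous (proceeds in reverse).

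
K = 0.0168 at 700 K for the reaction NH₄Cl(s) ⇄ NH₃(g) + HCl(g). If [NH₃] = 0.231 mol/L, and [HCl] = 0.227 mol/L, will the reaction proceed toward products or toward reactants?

(NH₄Cl is a pure solid — omitted from Q.)
Q = [NH₃]·[HCl] = (0.231)·(0.227) = 0.0524
Q = 0.0524 > K = 0.0168, so the reverse reaction proceeds.

reverse (toward reactants)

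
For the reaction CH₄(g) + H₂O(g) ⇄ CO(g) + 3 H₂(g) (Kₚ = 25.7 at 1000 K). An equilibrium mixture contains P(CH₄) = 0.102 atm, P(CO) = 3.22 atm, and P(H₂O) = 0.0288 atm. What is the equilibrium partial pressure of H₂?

P(H₂) = 0.286 atm

At equilibrium, Kₚ = P(CO)·P(H₂)³ / (P(CH₄)·P(H₂O)) = 25.7.
(3.22)·(P(H₂))³ / ((0.102)·(0.0288)) = 25.7
P(H₂)³ = 0.0234 ⇒ P(H₂) = 0.286 atm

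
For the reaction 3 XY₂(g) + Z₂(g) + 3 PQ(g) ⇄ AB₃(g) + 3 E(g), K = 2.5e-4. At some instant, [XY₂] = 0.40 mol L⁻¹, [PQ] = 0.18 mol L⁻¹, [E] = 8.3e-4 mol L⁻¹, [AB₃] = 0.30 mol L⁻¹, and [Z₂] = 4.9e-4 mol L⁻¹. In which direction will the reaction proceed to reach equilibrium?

in the reverse direction

Q = [AB₃]·[E]³ / ([XY₂]³·[Z₂]·[PQ]³) = (0.30)·(8.3e-4)³ / ((0.40)³·(4.9e-4)·(0.18)³) = 9.4e-4
Q = 9.4e-4 > K = 2.5e-4, so the reverse reaction proceeds.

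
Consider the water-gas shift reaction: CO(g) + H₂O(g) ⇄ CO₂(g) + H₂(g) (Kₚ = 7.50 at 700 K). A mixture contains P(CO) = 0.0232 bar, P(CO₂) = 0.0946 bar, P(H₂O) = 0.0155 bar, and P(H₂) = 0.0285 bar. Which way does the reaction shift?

Qₚ = P(CO₂)·P(H₂) / (P(CO)·P(H₂O)) = (0.0946)·(0.0285) / ((0.0232)·(0.0155)) = 7.50
Qₚ = 7.50 = Kₚ, so the system is already at equilibrium.

neither direction; the system is at equilibrium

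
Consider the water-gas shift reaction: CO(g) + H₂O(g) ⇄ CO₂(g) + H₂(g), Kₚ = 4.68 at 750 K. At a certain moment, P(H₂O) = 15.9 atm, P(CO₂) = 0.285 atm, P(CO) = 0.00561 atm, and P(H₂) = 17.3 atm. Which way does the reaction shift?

in the reverse direction

Qₚ = P(CO₂)·P(H₂) / (P(CO)·P(H₂O)) = (0.285)·(17.3) / ((0.00561)·(15.9)) = 55.3
Qₚ = 55.3 > Kₚ = 4.68, so the reverse reaction proceeds.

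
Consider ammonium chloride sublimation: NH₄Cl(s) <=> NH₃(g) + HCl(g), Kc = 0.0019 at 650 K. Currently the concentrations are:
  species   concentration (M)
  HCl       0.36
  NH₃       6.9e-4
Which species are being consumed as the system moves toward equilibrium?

(NH₄Cl is a pure solid — omitted from Qc.)
Qc = [NH₃]·[HCl] = (6.9e-4)·(0.36) = 2.5e-4
Qc = 2.5e-4 < Kc = 0.0019: net forward reaction.

NH₄Cl (reactants)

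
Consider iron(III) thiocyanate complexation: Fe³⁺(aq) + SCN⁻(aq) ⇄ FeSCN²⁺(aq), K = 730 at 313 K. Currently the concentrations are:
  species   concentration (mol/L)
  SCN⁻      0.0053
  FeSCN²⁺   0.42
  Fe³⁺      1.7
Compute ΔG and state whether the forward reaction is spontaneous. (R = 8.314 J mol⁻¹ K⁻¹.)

Q = [FeSCN²⁺] / ([Fe³⁺]·[SCN⁻]) = (0.42) / ((1.7)·(0.0053)) = 46.6
ΔG = RT ln(Q/K) = (8.314 J mol⁻¹ K⁻¹)(313 K) × ln(46.6/730)
   = (2.602 kJ/mol)(-2.751) = -7.16 kJ/mol
ΔG < 0, so the forward reaction is spontaneous (proceeds forward).

ΔG = -7.16 kJ/mol; the forward reaction is spontaneous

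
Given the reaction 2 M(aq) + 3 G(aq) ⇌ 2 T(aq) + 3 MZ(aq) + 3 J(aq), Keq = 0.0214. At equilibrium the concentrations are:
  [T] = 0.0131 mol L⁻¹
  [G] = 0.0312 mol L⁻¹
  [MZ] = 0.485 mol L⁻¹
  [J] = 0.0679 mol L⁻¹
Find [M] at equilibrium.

At equilibrium, Keq = [T]²·[MZ]³·[J]³ / ([M]²·[G]³) = 0.0214.
(0.0131)²·(0.485)³·(0.0679)³ / (([M])²·(0.0312)³) = 0.0214
[M]² = 0.00943 ⇒ [M] = 0.0971 mol L⁻¹

[M] = 0.0971 mol L⁻¹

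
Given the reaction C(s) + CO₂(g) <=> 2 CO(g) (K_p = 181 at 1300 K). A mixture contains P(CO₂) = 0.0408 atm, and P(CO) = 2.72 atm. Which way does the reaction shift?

neither direction; the system is at equilibrium

(C is a pure solid — omitted from Q_p.)
Q_p = P(CO)² / P(CO₂) = (2.72)² / (0.0408) = 181
Q_p = 181 = K_p, so the system is already at equilibrium.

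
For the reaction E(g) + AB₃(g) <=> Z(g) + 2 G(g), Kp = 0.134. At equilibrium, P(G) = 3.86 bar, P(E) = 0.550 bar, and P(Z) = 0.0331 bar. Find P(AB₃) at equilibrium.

P(AB₃) = 6.69 bar

At equilibrium, Kp = P(Z)·P(G)² / (P(E)·P(AB₃)) = 0.134.
(0.0331)·(3.86)² / ((0.550)·(P(AB₃))) = 0.134
P(AB₃) = 6.69 bar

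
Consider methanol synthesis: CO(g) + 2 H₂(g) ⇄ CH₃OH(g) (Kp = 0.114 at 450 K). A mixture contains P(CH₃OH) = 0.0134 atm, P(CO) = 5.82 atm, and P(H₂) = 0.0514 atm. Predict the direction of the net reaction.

Qp = P(CH₃OH) / (P(CO)·P(H₂)²) = (0.0134) / ((5.82)·(0.0514)²) = 0.871
Qp = 0.871 > Kp = 0.114, so the reverse reaction proceeds.

in the reverse direction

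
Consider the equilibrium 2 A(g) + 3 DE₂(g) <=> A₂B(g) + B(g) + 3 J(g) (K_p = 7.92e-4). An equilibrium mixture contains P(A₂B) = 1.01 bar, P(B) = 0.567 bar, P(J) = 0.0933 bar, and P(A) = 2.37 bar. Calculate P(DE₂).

P(DE₂) = 0.471 bar

At equilibrium, K_p = P(A₂B)·P(B)·P(J)³ / (P(A)²·P(DE₂)³) = 7.92e-4.
(1.01)·(0.567)·(0.0933)³ / ((2.37)²·(P(DE₂))³) = 7.92e-4
P(DE₂)³ = 0.105 ⇒ P(DE₂) = 0.471 bar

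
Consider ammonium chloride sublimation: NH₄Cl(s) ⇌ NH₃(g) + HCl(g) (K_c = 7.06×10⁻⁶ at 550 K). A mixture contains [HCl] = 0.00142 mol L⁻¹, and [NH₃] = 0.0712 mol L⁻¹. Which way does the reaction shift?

(NH₄Cl is a pure solid — omitted from Q_c.)
Q_c = [NH₃]·[HCl] = (0.0712)·(0.00142) = 1.01×10⁻⁴
Q_c = 1.01×10⁻⁴ > K_c = 7.06×10⁻⁶, so the reverse reaction proceeds.

toward reactants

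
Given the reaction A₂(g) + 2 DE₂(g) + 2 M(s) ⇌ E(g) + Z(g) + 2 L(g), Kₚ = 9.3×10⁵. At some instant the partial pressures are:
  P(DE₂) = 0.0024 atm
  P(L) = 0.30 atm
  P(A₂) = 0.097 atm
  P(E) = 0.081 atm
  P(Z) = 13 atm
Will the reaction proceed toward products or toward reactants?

toward products

(M is a pure solid — omitted from Qₚ.)
Qₚ = P(E)·P(Z)·P(L)² / (P(A₂)·P(DE₂)²) = (0.081)·(13)·(0.30)² / ((0.097)·(0.0024)²) = 1.7×10⁵
Qₚ = 1.7×10⁵ < Kₚ = 9.3×10⁵, so the forward reaction proceeds.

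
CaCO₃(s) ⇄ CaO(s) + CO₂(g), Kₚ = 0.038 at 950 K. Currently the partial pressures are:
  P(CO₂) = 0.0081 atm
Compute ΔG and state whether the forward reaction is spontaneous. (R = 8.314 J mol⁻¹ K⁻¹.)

ΔG = -12.2 kJ/mol; the forward reaction is spontaneous

(CaCO₃, CaO are pure solids — omitted from Qₚ.)
Qₚ = P(CO₂) = 0.00810
ΔG = RT ln(Qₚ/Kₚ) = (8.314 J mol⁻¹ K⁻¹)(950 K) × ln(0.00810/0.038)
   = (7.898 kJ/mol)(-1.546) = -12.2 kJ/mol
ΔG < 0, so the forward reaction is spontaneous (proceeds forward).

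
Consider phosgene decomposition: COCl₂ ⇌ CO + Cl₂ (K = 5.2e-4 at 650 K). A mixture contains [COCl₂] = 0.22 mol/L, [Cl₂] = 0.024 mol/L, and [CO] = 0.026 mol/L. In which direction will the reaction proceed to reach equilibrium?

Q = [CO]·[Cl₂] / [COCl₂] = (0.026)·(0.024) / (0.22) = 0.0028
Q = 0.0028 > K = 5.2e-4, so the reverse reaction proceeds.

toward reactants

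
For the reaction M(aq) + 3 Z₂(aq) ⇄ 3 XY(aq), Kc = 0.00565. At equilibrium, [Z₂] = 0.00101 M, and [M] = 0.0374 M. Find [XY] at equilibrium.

[XY] = 6.02e-5 M

At equilibrium, Kc = [XY]³ / ([M]·[Z₂]³) = 0.00565.
([XY])³ / ((0.0374)·(0.00101)³) = 0.00565
[XY]³ = 2.18e-13 ⇒ [XY] = 6.02e-5 M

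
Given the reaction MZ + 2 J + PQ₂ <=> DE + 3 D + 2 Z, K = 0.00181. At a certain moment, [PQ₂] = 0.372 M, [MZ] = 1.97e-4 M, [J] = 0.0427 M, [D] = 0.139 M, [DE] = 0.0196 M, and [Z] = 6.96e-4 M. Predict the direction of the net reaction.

Q = [DE]·[D]³·[Z]² / ([MZ]·[J]²·[PQ₂]) = (0.0196)·(0.139)³·(6.96e-4)² / ((1.97e-4)·(0.0427)²·(0.372)) = 1.91e-4
Q = 1.91e-4 < K = 0.00181, so the forward reaction proceeds.

forward (toward products)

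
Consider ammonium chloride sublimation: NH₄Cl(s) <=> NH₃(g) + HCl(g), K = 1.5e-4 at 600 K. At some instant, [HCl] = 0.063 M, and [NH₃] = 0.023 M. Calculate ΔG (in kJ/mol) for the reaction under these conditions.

ΔG = 11.3 kJ/mol

(NH₄Cl is a pure solid — omitted from Q.)
Q = [NH₃]·[HCl] = (0.023)·(0.063) = 0.00145
ΔG = RT ln(Q/K) = (8.314 J mol⁻¹ K⁻¹)(600 K) × ln(0.00145/1.5e-4)
   = (4.988 kJ/mol)(2.269) = 11.3 kJ/mol
ΔG > 0, so the forward reaction is non-spontaneous (proceeds in reverse).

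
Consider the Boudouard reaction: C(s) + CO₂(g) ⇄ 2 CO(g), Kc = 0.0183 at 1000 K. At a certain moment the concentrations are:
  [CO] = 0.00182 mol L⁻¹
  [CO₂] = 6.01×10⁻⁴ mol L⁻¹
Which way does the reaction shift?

(C is a pure solid — omitted from Qc.)
Qc = [CO]² / [CO₂] = (0.00182)² / (6.01×10⁻⁴) = 0.00551
Qc = 0.00551 < Kc = 0.0183, so the forward reaction proceeds.

to the right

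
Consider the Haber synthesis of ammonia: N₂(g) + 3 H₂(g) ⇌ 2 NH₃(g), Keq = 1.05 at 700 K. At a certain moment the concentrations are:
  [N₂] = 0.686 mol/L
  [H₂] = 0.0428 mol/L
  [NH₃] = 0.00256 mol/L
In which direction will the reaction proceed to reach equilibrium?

to the right

Q = [NH₃]² / ([N₂]·[H₂]³) = (0.00256)² / ((0.686)·(0.0428)³) = 0.122
Q = 0.122 < Keq = 1.05, so the forward reaction proceeds.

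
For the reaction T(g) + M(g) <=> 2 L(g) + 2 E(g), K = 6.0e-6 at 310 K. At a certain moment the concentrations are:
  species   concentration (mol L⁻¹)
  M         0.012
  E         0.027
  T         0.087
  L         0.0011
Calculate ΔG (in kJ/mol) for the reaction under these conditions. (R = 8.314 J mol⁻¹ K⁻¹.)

Q = [L]²·[E]² / ([T]·[M]) = (0.0011)²·(0.027)² / ((0.087)·(0.012)) = 8.45e-7
ΔG = RT ln(Q/K) = (8.314 J mol⁻¹ K⁻¹)(310 K) × ln(8.45e-7/6.0e-6)
   = (2.577 kJ/mol)(-1.960) = -5.05 kJ/mol
ΔG < 0, so the forward reaction is spontaneous (proceeds forward).

ΔG = -5.05 kJ/mol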